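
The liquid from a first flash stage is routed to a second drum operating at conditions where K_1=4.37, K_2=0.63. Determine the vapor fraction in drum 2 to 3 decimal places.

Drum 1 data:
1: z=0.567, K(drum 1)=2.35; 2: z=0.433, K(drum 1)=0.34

V/F (drum 2) = 0.688

Drum 1:
Iterate (Newton) starting at ψ₁ = 0.5:
  ψ₁ = 0.500: g = 0.0304, g' = -0.788 → ψ₁ = 0.539
  ψ₁ = 0.539: g = -0.0002, g' = -0.800 → ψ₁ = 0.538
Converged at ψ₁ = 0.538.
Drum-1 compositions:
  1: x = 0.328, y = 0.772
  2: x = 0.672, y = 0.228
Drum-2 feed = drum-1 liquid: z₂ = (0.3284, 0.6716).
Drum 2:
Newton–Raphson from ψ₂ = 0.45:
  ψ₂ = 0.450: g = 0.1416, g' = -0.721 → ψ₂ = 0.646
  ψ₂ = 0.646: g = 0.0216, g' = -0.528 → ψ₂ = 0.687
  ψ₂ = 0.687: g = 0.0005, g' = -0.505 → ψ₂ = 0.688
Converged at ψ₂ = 0.688.
  1: x = 0.099, y = 0.432
  2: x = 0.901, y = 0.568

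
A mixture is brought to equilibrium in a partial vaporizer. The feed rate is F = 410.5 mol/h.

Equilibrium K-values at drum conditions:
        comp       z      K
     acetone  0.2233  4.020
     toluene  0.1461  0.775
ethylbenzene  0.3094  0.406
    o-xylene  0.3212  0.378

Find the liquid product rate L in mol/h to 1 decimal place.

Newton iteration, ψ⁰ = 0.67:
  ψ = 0.6700: g = -0.46347, g' = -0.8995 → ψ = 0.1548
  ψ = 0.1548: g = 0.00204, g' = -1.2383 → ψ = 0.1564
Converged at ψ = 0.1564.
Then V = ψ·F = 0.1564·410.5 = 64.2 mol/h and L = F − V = 346.3 mol/h.

L = 346.3 mol/h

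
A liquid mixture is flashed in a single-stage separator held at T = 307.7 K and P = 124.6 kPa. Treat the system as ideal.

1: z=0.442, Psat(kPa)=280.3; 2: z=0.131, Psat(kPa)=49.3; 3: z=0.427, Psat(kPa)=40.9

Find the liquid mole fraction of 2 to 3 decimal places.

x_2 = 0.152

Raoult's law: Kᵢ = Pᵢˢᵃᵗ/P = Pᵢˢᵃᵗ/124.6.
  K_1 = 280.3/124.6 = 2.24960, K_2 = 49.3/124.6 = 0.39567, K_3 = 40.9/124.6 = 0.32825
Iterate (Newton) starting at β = 0.59:
  β = 0.590: g = -0.2803, g' = -0.873 → β = 0.269
  β = 0.269: g = -0.0312, g' = -0.742 → β = 0.227
Converged at β = 0.227.
Compositions from xᵢ = zᵢ/(1+β(Kᵢ−1)), yᵢ = Kᵢxᵢ:
  1: x = 0.344, y = 0.775
  2: x = 0.152, y = 0.060
  3: x = 0.504, y = 0.165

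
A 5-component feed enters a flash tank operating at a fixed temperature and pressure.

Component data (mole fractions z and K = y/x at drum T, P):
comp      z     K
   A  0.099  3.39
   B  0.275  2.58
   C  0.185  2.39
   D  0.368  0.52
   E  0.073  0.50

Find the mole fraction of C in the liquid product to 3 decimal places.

x_C = 0.083

Newton–Raphson from ψ = 0.5:
  ψ = 0.500: g = 0.2212, g' = -0.635 → ψ = 0.848
  ψ = 0.848: g = 0.0206, g' = -0.559 → ψ = 0.885
Converged at ψ = 0.885.
Compositions from xᵢ = zᵢ/(1+ψ(Kᵢ−1)), yᵢ = Kᵢxᵢ:
  A: x = 0.032, y = 0.108
  B: x = 0.115, y = 0.296
  C: x = 0.083, y = 0.198
  D: x = 0.640, y = 0.333
  E: x = 0.131, y = 0.065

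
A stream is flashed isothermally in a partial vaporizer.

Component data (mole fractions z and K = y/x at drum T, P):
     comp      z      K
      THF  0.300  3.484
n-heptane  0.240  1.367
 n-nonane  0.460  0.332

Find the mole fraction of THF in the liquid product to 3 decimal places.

x_THF = 0.144

Rachford–Rice: g(V/F) = Σ zᵢ(Kᵢ−1)/(1+V/F(Kᵢ−1)) = 0.
g(0) = ΣzᵢKᵢ − 1 = 0.526 and g(1) = 1 − Σzᵢ/Kᵢ = -0.647, so a root lies in (0, 1).
Iterate (Newton) starting at V/F = 0.5:
  V/F = 0.500: g = -0.0546, g' = -0.854 → V/F = 0.436
Converged at V/F = 0.436.
Compositions from xᵢ = zᵢ/(1+V/F(Kᵢ−1)), yᵢ = Kᵢxᵢ:
  THF: x = 0.144, y = 0.502
  n-heptane: x = 0.207, y = 0.283
  n-nonane: x = 0.649, y = 0.216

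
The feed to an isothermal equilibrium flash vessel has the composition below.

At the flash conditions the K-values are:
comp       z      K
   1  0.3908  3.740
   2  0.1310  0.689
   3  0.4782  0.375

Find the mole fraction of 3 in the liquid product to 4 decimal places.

x_3 = 0.6753

Material balance + equilibrium reduce to Σ zᵢ(Kᵢ−1)/(1+β(Kᵢ−1)) = 0.
g(0) = ΣzᵢKᵢ − 1 = 0.7312 and g(1) = 1 − Σzᵢ/Kᵢ = -0.5698, so a root lies in (0, 1).
Newton–Raphson from β = 0.5:
  β = 0.5000: g = -0.03116, g' = -0.9353 → β = 0.4667
  β = 0.4667: g = 0.00030, g' = -0.9547 → β = 0.4670
Converged at β = 0.4670.
Compositions from xᵢ = zᵢ/(1+β(Kᵢ−1)), yᵢ = Kᵢxᵢ:
  1: x = 0.1714, y = 0.6412
  2: x = 0.1533, y = 0.1056
  3: x = 0.6753, y = 0.2532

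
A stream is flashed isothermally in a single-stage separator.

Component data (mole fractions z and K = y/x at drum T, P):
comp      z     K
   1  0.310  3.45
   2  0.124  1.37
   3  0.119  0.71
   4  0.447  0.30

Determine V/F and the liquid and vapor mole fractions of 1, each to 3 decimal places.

V/F = 0.346, x_1 = 0.168, y_1 = 0.578

Material balance + equilibrium reduce to Σ zᵢ(Kᵢ−1)/(1+V/F(Kᵢ−1)) = 0.
g(0) = ΣzᵢKᵢ − 1 = 0.458 and g(1) = 1 − Σzᵢ/Kᵢ = -0.838, so a root lies in (0, 1).
Newton iteration, V/F⁰ = 0.54:
  V/F = 0.540: g = -0.1788, g' = -0.937 → V/F = 0.349
  V/F = 0.349: g = -0.0025, g' = -0.950 → V/F = 0.346
Converged at V/F = 0.346.
Compositions from xᵢ = zᵢ/(1+V/F(Kᵢ−1)), yᵢ = Kᵢxᵢ:
  1: x = 0.168, y = 0.578
  2: x = 0.110, y = 0.151
  3: x = 0.132, y = 0.094
  4: x = 0.590, y = 0.177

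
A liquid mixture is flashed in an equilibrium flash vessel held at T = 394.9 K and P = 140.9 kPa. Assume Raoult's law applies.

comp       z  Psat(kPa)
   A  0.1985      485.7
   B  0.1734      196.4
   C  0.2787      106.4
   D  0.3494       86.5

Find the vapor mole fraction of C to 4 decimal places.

y_C = 0.2459

Raoult's law: Kᵢ = Pᵢˢᵃᵗ/P = Pᵢˢᵃᵗ/140.9.
  K_A = 485.7/140.9 = 3.447126, K_B = 196.4/140.9 = 1.393896, K_C = 106.4/140.9 = 0.755145, K_D = 86.5/140.9 = 0.613911
Rachford–Rice: g(V/F) = Σ zᵢ(Kᵢ−1)/(1+V/F(Kᵢ−1)) = 0.
Feasibility: ΣzᵢKᵢ = 1.3509, Σzᵢ/Kᵢ = 1.1202 — both > 1, two phases present.
Iterate (Newton) starting at V/F = 0.42:
  V/F = 0.4200: g = 0.06108, g' = -0.4038 → V/F = 0.5713
  V/F = 0.5713: g = 0.00592, g' = -0.3330 → V/F = 0.5890
  V/F = 0.5890: g = 0.00005, g' = -0.3272 → V/F = 0.5892
Converged at V/F = 0.5892.
Compositions from xᵢ = zᵢ/(1+V/F(Kᵢ−1)), yᵢ = Kᵢxᵢ:
  A: x = 0.0813, y = 0.2802
  B: x = 0.1407, y = 0.1962
  C: x = 0.3257, y = 0.2459
  D: x = 0.4523, y = 0.2777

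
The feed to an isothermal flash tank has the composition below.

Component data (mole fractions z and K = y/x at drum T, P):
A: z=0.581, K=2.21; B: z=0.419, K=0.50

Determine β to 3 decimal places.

Rachford–Rice: g(β) = Σ zᵢ(Kᵢ−1)/(1+β(Kᵢ−1)) = 0.
g(0) = ΣzᵢKᵢ − 1 = 0.494 and g(1) = 1 − Σzᵢ/Kᵢ = -0.101, so a root lies in (0, 1).
Newton iteration, β⁰ = 0.5:
  β = 0.500: g = 0.1587, g' = -0.516 → β = 0.807
  β = 0.807: g = 0.0043, g' = -0.512 → β = 0.816
Converged at β = 0.816.

β = 0.816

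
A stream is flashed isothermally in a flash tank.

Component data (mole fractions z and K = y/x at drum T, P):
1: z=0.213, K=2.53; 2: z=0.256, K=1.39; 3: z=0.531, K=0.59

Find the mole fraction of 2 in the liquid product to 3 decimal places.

x_2 = 0.215

Let ψ = V/F and solve Σ zᵢ(Kᵢ−1)/(1+ψ(Kᵢ−1)) = 0.
g(0) = ΣzᵢKᵢ − 1 = 0.208 and g(1) = 1 − Σzᵢ/Kᵢ = -0.168, so a root lies in (0, 1).
Iterate (Newton) starting at ψ = 0.31:
  ψ = 0.310: g = 0.0607, g' = -0.378 → ψ = 0.471
  ψ = 0.471: g = 0.0040, g' = -0.333 → ψ = 0.483
Converged at ψ = 0.483.
Compositions from xᵢ = zᵢ/(1+ψ(Kᵢ−1)), yᵢ = Kᵢxᵢ:
  1: x = 0.123, y = 0.310
  2: x = 0.215, y = 0.299
  3: x = 0.662, y = 0.391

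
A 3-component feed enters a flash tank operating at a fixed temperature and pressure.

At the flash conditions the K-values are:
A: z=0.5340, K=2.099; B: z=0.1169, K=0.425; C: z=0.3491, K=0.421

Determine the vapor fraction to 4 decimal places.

ψ = 0.4999

Newton iteration, ψ⁰ = 0.5:
  ψ = 0.5000: g = -0.00008, g' = -0.5766 → ψ = 0.4999
Converged at ψ = 0.4999.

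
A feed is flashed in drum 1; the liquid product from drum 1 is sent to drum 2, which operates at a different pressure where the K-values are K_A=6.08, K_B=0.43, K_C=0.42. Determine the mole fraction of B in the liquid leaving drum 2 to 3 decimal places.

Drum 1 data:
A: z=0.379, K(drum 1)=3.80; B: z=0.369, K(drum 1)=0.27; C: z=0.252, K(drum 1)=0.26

Drum 1:
Rachford–Rice: g(ψ₁) = Σ zᵢ(Kᵢ−1)/(1+ψ₁(Kᵢ−1)) = 0.
g(0) = ΣzᵢKᵢ − 1 = 0.605 and g(1) = 1 − Σzᵢ/Kᵢ = -1.436, so a root lies in (0, 1).
Newton–Raphson from ψ₁ = 0.38:
  ψ₁ = 0.380: g = -0.1181, g' = -1.341 → ψ₁ = 0.292
  ψ₁ = 0.292: g = 0.0037, g' = -1.442 → ψ₁ = 0.295
Converged at ψ₁ = 0.295.
Drum-1 compositions:
  A: x = 0.208, y = 0.789
  B: x = 0.470, y = 0.127
  C: x = 0.322, y = 0.084
Drum-2 feed = drum-1 liquid: z₂ = (0.2077, 0.4701, 0.3222).
Drum 2:
Material balance + equilibrium reduce to Σ zᵢ(Kᵢ−1)/(1+ψ₂(Kᵢ−1)) = 0.
Check two-phase: ΣzᵢKᵢ = 1.600 > 1 and Σzᵢ/Kᵢ = 1.895 > 1, so g(0) = 0.600 > 0 and g(1) = -0.895 < 0.
Newton iteration, ψ₂⁰ = 0.54:
  ψ₂ = 0.540: g = -0.3773, g' = -0.931 → ψ₂ = 0.135
  ψ₂ = 0.135: g = 0.1334, g' = -2.195 → ψ₂ = 0.196
  ψ₂ = 0.196: g = 0.0170, g' = -1.680 → ψ₂ = 0.206
Converged at ψ₂ = 0.206.
  A: x = 0.102, y = 0.617
  B: x = 0.533, y = 0.229
  C: x = 0.366, y = 0.154

x_B (drum 2) = 0.533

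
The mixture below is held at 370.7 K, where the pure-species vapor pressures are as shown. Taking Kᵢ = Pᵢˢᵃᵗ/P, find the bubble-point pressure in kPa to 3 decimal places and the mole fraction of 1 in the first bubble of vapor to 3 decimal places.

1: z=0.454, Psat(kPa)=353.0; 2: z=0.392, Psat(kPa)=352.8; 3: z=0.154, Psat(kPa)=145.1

At the bubble point ψ → 0, so ΣzᵢKᵢ = 1 with Kᵢ = Pᵢˢᵃᵗ/P ⇒ P = ΣzᵢPᵢˢᵃᵗ.
P = 0.454·353.0 + 0.392·352.8 + 0.154·145.1 = 320.905 kPa
yᵢ = zᵢPᵢˢᵃᵗ/P ⇒ y_1 = 0.454·353.0/320.905 = 0.499

Pbub = 320.905 kPa, y_1 = 0.499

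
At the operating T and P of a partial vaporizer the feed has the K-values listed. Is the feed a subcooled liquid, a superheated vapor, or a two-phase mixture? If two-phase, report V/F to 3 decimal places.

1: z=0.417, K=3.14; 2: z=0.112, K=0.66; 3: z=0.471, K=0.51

ΣzᵢKᵢ = 1.624; Σzᵢ/Kᵢ = 1.226.
Both exceed 1, so a two-phase solution exists.
Let ψ = V/F and solve Σ zᵢ(Kᵢ−1)/(1+ψ(Kᵢ−1)) = 0.
Newton iteration, ψ⁰ = 0.46:
  ψ = 0.460: g = 0.1066, g' = -0.692 → ψ = 0.614
  ψ = 0.614: g = 0.0073, g' = -0.609 → ψ = 0.626
Converged at ψ = 0.626.

two-phase, V/F = 0.626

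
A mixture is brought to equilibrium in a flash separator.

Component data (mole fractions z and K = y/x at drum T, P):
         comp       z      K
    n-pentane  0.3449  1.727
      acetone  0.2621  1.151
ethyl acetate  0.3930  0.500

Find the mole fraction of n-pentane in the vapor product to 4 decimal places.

Newton iteration, β⁰ = 0.63:
  β = 0.6300: g = -0.07875, g' = -0.3001 → β = 0.3676
  β = 0.3676: g = -0.00539, g' = -0.2664 → β = 0.3474
  β = 0.3474: g = -0.00001, g' = -0.2655 → β = 0.3473
Converged at β = 0.3473.
Compositions from xᵢ = zᵢ/(1+β(Kᵢ−1)), yᵢ = Kᵢxᵢ:
  n-pentane: x = 0.2754, y = 0.4756
  acetone: x = 0.2490, y = 0.2866
  ethyl acetate: x = 0.4756, y = 0.2378

y_n-pentane = 0.4756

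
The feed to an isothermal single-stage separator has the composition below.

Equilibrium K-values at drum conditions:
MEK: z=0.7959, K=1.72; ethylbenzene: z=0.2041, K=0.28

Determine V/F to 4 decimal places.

Binary case is linear: z₁(K₁−1)(1+V/F(K₂−1)) + z₂(K₂−1)(1+V/F(K₁−1)) = 0
⇒ V/F = [z₁(K₁−1)+z₂(K₂−1)] / [−(K₁−1)(K₂−1)] = 0.42610/0.51840 = 0.8219

V/F = 0.8219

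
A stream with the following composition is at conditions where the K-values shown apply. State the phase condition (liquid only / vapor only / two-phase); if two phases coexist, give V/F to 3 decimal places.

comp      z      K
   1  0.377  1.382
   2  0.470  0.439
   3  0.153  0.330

ΣzᵢKᵢ = 0.778; Σzᵢ/Kᵢ = 1.807.
Since ΣzᵢKᵢ < 1 the mixture is below its bubble point — single liquid phase.

liquid only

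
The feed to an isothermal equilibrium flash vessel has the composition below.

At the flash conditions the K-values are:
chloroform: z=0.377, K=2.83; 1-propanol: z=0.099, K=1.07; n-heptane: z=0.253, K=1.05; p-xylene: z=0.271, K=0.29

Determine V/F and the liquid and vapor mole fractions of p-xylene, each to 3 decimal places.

Newton iteration, V/F⁰ = 0.5:
  V/F = 0.500: g = 0.0810, g' = -0.674 → V/F = 0.620
  V/F = 0.620: g = -0.0018, g' = -0.714 → V/F = 0.618
Converged at V/F = 0.618.
Compositions from xᵢ = zᵢ/(1+V/F(Kᵢ−1)), yᵢ = Kᵢxᵢ:
  chloroform: x = 0.177, y = 0.501
  1-propanol: x = 0.095, y = 0.102
  n-heptane: x = 0.245, y = 0.258
  p-xylene: x = 0.483, y = 0.140

V/F = 0.618, x_p-xylene = 0.483, y_p-xylene = 0.140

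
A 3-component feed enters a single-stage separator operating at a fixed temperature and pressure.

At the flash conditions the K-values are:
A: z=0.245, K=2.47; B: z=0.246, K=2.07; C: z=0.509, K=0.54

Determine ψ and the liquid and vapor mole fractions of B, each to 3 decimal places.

ψ = 0.662, x_B = 0.144, y_B = 0.298

Rachford–Rice: g(ψ) = Σ zᵢ(Kᵢ−1)/(1+ψ(Kᵢ−1)) = 0.
Check two-phase: ΣzᵢKᵢ = 1.389 > 1 and Σzᵢ/Kᵢ = 1.161 > 1, so g(0) = 0.389 > 0 and g(1) = -0.161 < 0.
Newton–Raphson from ψ = 0.5:
  ψ = 0.500: g = 0.0750, g' = -0.477 → ψ = 0.657
  ψ = 0.657: g = 0.0021, g' = -0.455 → ψ = 0.662
Converged at ψ = 0.662.
Compositions from xᵢ = zᵢ/(1+ψ(Kᵢ−1)), yᵢ = Kᵢxᵢ:
  A: x = 0.124, y = 0.307
  B: x = 0.144, y = 0.298
  C: x = 0.732, y = 0.395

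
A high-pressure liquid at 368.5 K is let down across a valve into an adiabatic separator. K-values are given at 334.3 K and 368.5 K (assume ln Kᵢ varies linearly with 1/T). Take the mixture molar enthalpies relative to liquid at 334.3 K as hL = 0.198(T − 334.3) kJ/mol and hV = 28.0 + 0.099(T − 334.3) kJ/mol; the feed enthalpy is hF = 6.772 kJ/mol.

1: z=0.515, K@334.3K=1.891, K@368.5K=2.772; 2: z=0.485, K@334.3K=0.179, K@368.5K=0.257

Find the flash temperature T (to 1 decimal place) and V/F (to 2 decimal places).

T = 342.2 K, V/F = 0.19

Adiabatic flash: solve Rachford–Rice at each trial T, then check hF = ψ·hV(T) + (1−ψ)·hL(T).
  T = 334.3 K: K = (1.891, 0.179), RR gives ψ = 0.083, H_out = 2.323 kJ/mol
  T = 368.5 K: K = (2.772, 0.257), RR gives ψ = 0.419, H_out = 17.096 kJ/mol
  T = 351.4 K: K = (2.311, 0.216), RR gives ψ = 0.287, H_out = 10.942 kJ/mol
  T = 342.9 K: K = (2.097, 0.197), RR gives ψ = 0.199, H_out = 7.119 kJ/mol
  T = 338.6 K: K = (1.993, 0.188), RR gives ψ = 0.146, H_out = 4.869 kJ/mol
  T = 340.8 K: K = (2.046, 0.193), RR gives ψ = 0.174, H_out = 6.052 kJ/mol
Linear interpolation between T = 340.8 (H_out = 6.052) and T = 342.9 (H_out = 7.119) on hF = 6.772 gives T ≈ 342.2 K, at which ψ = 0.19.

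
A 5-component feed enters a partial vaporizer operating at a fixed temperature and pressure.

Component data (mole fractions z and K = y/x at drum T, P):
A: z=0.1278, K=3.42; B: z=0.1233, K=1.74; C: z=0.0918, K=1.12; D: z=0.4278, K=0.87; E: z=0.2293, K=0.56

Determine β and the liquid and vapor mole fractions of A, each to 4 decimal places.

Let β = V/F and solve Σ zᵢ(Kᵢ−1)/(1+β(Kᵢ−1)) = 0.
g(0) = ΣzᵢKᵢ − 1 = 0.2550 and g(1) = 1 − Σzᵢ/Kᵢ = -0.0914, so a root lies in (0, 1).
Newton–Raphson from β = 0.44:
  β = 0.4400: g = 0.04498, g' = -0.2916 → β = 0.5943
  β = 0.5943: g = 0.00362, g' = -0.2495 → β = 0.6088
  β = 0.6088: g = 0.00002, g' = -0.2469 → β = 0.6089
Converged at β = 0.6089.
Compositions from xᵢ = zᵢ/(1+β(Kᵢ−1)), yᵢ = Kᵢxᵢ:
  A: x = 0.0517, y = 0.1767
  B: x = 0.0850, y = 0.1479
  C: x = 0.0855, y = 0.0958
  D: x = 0.4646, y = 0.4042
  E: x = 0.3132, y = 0.1754

β = 0.6089, x_A = 0.0517, y_A = 0.1767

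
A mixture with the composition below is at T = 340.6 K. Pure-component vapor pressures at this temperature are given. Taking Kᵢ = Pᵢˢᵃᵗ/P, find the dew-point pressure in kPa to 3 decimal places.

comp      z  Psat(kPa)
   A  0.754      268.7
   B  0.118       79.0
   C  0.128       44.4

Pdew = 139.224 kPa

At the dew point ψ → 1, so Σzᵢ/Kᵢ = 1 with Kᵢ = Pᵢˢᵃᵗ/P ⇒ 1/P = Σzᵢ/Pᵢˢᵃᵗ.
1/P = 0.754/268.7 + 0.118/79.0 + 0.128/44.4 = 0.007183 ⇒ P = 139.224 kPa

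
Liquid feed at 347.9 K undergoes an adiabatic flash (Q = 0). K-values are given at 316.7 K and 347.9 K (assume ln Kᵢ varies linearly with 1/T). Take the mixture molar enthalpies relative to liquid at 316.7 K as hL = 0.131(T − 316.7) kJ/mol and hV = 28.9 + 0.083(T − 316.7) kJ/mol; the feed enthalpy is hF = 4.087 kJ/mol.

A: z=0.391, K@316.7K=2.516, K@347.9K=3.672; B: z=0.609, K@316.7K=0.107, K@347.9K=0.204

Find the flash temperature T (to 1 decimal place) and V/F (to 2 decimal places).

T = 324.6 K, V/F = 0.11

Adiabatic flash: solve Rachford–Rice at each trial T, then check hF = ψ·hV(T) + (1−ψ)·hL(T).
  T = 316.7 K: K = (2.516, 0.107), RR gives ψ = 0.036, H_out = 1.044 kJ/mol
  T = 347.9 K: K = (3.672, 0.204), RR gives ψ = 0.263, H_out = 11.302 kJ/mol
  T = 332.3 K: K = (3.067, 0.150), RR gives ψ = 0.165, H_out = 6.697 kJ/mol
  T = 324.5 K: K = (2.784, 0.127), RR gives ψ = 0.107, H_out = 4.065 kJ/mol
  T = 328.4 K: K = (2.924, 0.138), RR gives ψ = 0.137, H_out = 5.420 kJ/mol
  T = 326.4 K: K = (2.852, 0.133), RR gives ψ = 0.122, H_out = 4.736 kJ/mol
Linear interpolation between T = 324.5 (H_out = 4.065) and T = 326.4 (H_out = 4.736) on hF = 4.087 gives T ≈ 324.6 K, at which ψ = 0.11.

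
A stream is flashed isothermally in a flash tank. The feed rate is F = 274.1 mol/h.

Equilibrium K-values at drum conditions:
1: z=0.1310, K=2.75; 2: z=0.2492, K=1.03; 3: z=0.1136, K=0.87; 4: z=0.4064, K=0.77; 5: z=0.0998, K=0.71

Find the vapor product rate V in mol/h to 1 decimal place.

Newton iteration, ψ⁰ = 0.5:
  ψ = 0.5000: g = -0.02563, g' = -0.1555 → ψ = 0.3351
  ψ = 0.3351: g = 0.00313, g' = -0.1973 → ψ = 0.3510
  ψ = 0.3510: g = 0.00004, g' = -0.1921 → ψ = 0.3512
Converged at ψ = 0.3512.
Then V = ψ·F = 0.3512·274.1 = 96.3 mol/h and L = F − V = 177.8 mol/h.

V = 96.3 mol/h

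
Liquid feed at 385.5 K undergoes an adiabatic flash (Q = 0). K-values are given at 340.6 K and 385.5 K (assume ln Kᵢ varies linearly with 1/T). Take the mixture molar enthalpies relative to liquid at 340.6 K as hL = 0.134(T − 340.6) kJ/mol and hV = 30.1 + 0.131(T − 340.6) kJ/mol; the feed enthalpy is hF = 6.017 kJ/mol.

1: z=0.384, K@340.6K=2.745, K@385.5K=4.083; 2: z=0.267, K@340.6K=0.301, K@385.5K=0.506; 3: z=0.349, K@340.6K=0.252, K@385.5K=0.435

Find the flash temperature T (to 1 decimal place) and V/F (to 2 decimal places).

Adiabatic flash: solve Rachford–Rice at each trial T, then check hF = ψ·hV(T) + (1−ψ)·hL(T).
  T = 340.6 K: K = (2.745, 0.301, 0.252), RR gives ψ = 0.175, H_out = 5.276 kJ/mol
  T = 385.5 K: K = (4.083, 0.506, 0.435), RR gives ψ = 0.518, H_out = 21.533 kJ/mol
  T = 363.1 K: K = (3.391, 0.397, 0.337), RR gives ψ = 0.345, H_out = 13.367 kJ/mol
  T = 351.9 K: K = (3.063, 0.347, 0.293), RR gives ψ = 0.263, H_out = 9.421 kJ/mol
  T = 346.2 K: K = (2.901, 0.324, 0.272), RR gives ψ = 0.220, H_out = 7.365 kJ/mol
  T = 343.4 K: K = (2.822, 0.312, 0.262), RR gives ψ = 0.198, H_out = 6.331 kJ/mol
  T = 342.0 K: K = (2.784, 0.307, 0.257), RR gives ψ = 0.187, H_out = 5.806 kJ/mol
Linear interpolation between T = 342.0 (H_out = 5.806) and T = 343.4 (H_out = 6.331) on hF = 6.017 gives T ≈ 342.6 K, at which ψ = 0.19.

T = 342.6 K, V/F = 0.19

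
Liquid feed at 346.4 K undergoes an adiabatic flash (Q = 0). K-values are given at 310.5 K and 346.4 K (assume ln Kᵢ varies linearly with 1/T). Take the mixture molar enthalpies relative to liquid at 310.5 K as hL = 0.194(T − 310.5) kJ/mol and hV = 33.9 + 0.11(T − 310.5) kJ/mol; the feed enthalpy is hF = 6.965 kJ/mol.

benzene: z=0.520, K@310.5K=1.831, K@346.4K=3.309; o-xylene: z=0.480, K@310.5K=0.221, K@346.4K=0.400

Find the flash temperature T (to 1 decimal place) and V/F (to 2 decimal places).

Adiabatic flash: solve Rachford–Rice at each trial T, then check hF = ψ·hV(T) + (1−ψ)·hL(T).
  T = 310.5 K: K = (1.831, 0.221), RR gives ψ = 0.090, H_out = 3.048 kJ/mol
  T = 346.4 K: K = (3.309, 0.400), RR gives ψ = 0.659, H_out = 27.311 kJ/mol
  T = 328.4 K: K = (2.500, 0.302), RR gives ψ = 0.425, H_out = 17.235 kJ/mol
  T = 319.4 K: K = (2.147, 0.259), RR gives ψ = 0.283, H_out = 11.122 kJ/mol
  T = 314.9 K: K = (1.983, 0.239), RR gives ψ = 0.195, H_out = 7.406 kJ/mol
  T = 312.7 K: K = (1.906, 0.230), RR gives ψ = 0.146, H_out = 5.337 kJ/mol
Linear interpolation between T = 312.7 (H_out = 5.337) and T = 314.9 (H_out = 7.406) on hF = 6.965 gives T ≈ 314.4 K, at which ψ = 0.18.

T = 314.4 K, V/F = 0.18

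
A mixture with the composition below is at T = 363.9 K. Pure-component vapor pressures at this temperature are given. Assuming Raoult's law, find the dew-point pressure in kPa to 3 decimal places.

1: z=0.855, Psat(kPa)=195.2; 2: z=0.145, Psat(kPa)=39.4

At the dew point ψ → 1, so Σzᵢ/Kᵢ = 1 with Kᵢ = Pᵢˢᵃᵗ/P ⇒ 1/P = Σzᵢ/Pᵢˢᵃᵗ.
1/P = 0.855/195.2 + 0.145/39.4 = 0.008060 ⇒ P = 124.064 kPa

Pdew = 124.064 kPa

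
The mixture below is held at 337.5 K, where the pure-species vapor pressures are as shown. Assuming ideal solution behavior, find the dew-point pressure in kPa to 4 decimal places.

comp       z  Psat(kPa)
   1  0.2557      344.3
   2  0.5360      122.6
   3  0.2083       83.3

At the dew point ψ → 1, so Σzᵢ/Kᵢ = 1 with Kᵢ = Pᵢˢᵃᵗ/P ⇒ 1/P = Σzᵢ/Pᵢˢᵃᵗ.
1/P = 0.2557/344.3 + 0.5360/122.6 + 0.2083/83.3 = 0.0076152 ⇒ P = 131.3162 kPa

Pdew = 131.3162 kPa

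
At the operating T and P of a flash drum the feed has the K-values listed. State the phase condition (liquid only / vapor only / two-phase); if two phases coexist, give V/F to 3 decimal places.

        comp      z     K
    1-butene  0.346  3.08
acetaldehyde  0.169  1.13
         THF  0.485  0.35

ΣzᵢKᵢ = 1.426; Σzᵢ/Kᵢ = 1.648.
Both exceed 1, so a two-phase solution exists.
Newton–Raphson from ψ = 0.43:
  ψ = 0.430: g = -0.0368, g' = -0.814 → ψ = 0.385
Converged at ψ = 0.385.

two-phase, V/F = 0.385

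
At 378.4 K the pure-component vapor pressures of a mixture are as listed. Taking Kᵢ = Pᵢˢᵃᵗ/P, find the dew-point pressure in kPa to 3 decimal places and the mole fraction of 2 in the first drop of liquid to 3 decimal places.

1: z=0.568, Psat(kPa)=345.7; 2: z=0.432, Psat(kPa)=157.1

At the dew point ψ → 1, so Σzᵢ/Kᵢ = 1 with Kᵢ = Pᵢˢᵃᵗ/P ⇒ 1/P = Σzᵢ/Pᵢˢᵃᵗ.
1/P = 0.568/345.7 + 0.432/157.1 = 0.004393 ⇒ P = 227.641 kPa
xᵢ = zᵢP/Pᵢˢᵃᵗ ⇒ x_2 = 0.432·227.641/157.1 = 0.626

Pdew = 227.641 kPa, x_2 = 0.626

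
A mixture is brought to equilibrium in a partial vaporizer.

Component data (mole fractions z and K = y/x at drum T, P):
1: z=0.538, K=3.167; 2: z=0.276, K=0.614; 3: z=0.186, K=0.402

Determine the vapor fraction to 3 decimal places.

ψ = 0.887

Iterate (Newton) starting at ψ = 0.33:
  ψ = 0.330: g = 0.4191, g' = -1.016 → ψ = 0.742
  ψ = 0.742: g = 0.0975, g' = -0.667 → ψ = 0.889
  ψ = 0.889: g = -0.0010, g' = -0.693 → ψ = 0.887
Converged at ψ = 0.887.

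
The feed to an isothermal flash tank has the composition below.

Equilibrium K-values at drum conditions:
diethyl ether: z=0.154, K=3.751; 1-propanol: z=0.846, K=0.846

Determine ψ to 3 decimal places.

Rachford–Rice: g(ψ) = Σ zᵢ(Kᵢ−1)/(1+ψ(Kᵢ−1)) = 0.
g(0) = ΣzᵢKᵢ − 1 = 0.293 and g(1) = 1 − Σzᵢ/Kᵢ = -0.041, so a root lies in (0, 1).
Binary case is linear: z₁(K₁−1)(1+ψ(K₂−1)) + z₂(K₂−1)(1+ψ(K₁−1)) = 0
⇒ ψ = [z₁(K₁−1)+z₂(K₂−1)] / [−(K₁−1)(K₂−1)] = 0.2934/0.4237 = 0.692

ψ = 0.692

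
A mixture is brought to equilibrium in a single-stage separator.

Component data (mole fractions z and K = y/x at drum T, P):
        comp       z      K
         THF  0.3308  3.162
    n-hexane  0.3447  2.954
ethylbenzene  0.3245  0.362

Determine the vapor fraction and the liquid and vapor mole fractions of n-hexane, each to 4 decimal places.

Let ψ = V/F and solve Σ zᵢ(Kᵢ−1)/(1+ψ(Kᵢ−1)) = 0.
Feasibility: ΣzᵢKᵢ = 2.1817, Σzᵢ/Kᵢ = 1.1177 — both > 1, two phases present.
Newton iteration, ψ⁰ = 0.59:
  ψ = 0.5900: g = 0.29515, g' = -0.9222 → ψ = 0.9100
  ψ = 0.9100: g = -0.01019, g' = -1.0970 → ψ = 0.9007
Converged at ψ = 0.9007.
Compositions from xᵢ = zᵢ/(1+ψ(Kᵢ−1)), yᵢ = Kᵢxᵢ:
  THF: x = 0.1122, y = 0.3549
  n-hexane: x = 0.1249, y = 0.3689
  ethylbenzene: x = 0.7629, y = 0.2762

ψ = 0.9007, x_n-hexane = 0.1249, y_n-hexane = 0.3689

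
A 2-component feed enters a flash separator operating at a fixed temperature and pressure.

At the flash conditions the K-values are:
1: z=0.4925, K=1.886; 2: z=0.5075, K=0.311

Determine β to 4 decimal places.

β = 0.1420

Material balance + equilibrium reduce to Σ zᵢ(Kᵢ−1)/(1+β(Kᵢ−1)) = 0.
Feasibility: ΣzᵢKᵢ = 1.0867, Σzᵢ/Kᵢ = 1.8930 — both > 1, two phases present.
Binary case is linear: z₁(K₁−1)(1+β(K₂−1)) + z₂(K₂−1)(1+β(K₁−1)) = 0
⇒ β = [z₁(K₁−1)+z₂(K₂−1)] / [−(K₁−1)(K₂−1)] = 0.08669/0.61045 = 0.1420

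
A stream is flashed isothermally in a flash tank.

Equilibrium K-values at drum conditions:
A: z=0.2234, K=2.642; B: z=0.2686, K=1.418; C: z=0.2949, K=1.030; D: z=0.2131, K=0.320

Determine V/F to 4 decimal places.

V/F = 0.6797

Material balance + equilibrium reduce to Σ zᵢ(Kᵢ−1)/(1+V/F(Kᵢ−1)) = 0.
Check two-phase: ΣzᵢKᵢ = 1.3430 > 1 and Σzᵢ/Kᵢ = 1.2262 > 1, so g(0) = 0.3430 > 0 and g(1) = -0.2262 < 0.
Iterate (Newton) starting at V/F = 0.44:
  V/F = 0.4400: g = 0.10975, g' = -0.4374 → V/F = 0.6909
  V/F = 0.6909: g = -0.00569, g' = -0.5113 → V/F = 0.6798
  V/F = 0.6798: g = -0.00004, g' = -0.5040 → V/F = 0.6797
Converged at V/F = 0.6797.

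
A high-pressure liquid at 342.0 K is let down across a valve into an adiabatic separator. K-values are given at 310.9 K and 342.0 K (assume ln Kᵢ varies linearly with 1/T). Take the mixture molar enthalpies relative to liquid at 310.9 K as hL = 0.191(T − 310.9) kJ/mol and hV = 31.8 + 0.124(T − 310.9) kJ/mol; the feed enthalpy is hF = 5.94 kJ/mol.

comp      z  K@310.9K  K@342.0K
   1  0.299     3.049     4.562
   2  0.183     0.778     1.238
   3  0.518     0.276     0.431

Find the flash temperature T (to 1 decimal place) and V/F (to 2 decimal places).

T = 312.7 K, V/F = 0.18

Adiabatic flash: solve Rachford–Rice at each trial T, then check hF = ψ·hV(T) + (1−ψ)·hL(T).
  T = 310.9 K: K = (3.049, 0.778, 0.276), RR gives ψ = 0.155, H_out = 4.943 kJ/mol
  T = 342.0 K: K = (4.562, 1.238, 0.431), RR gives ψ = 0.512, H_out = 21.158 kJ/mol
  T = 326.4 K: K = (3.763, 0.992, 0.348), RR gives ψ = 0.331, H_out = 13.129 kJ/mol
  T = 318.6 K: K = (3.394, 0.880, 0.311), RR gives ψ = 0.244, H_out = 9.104 kJ/mol
  T = 314.8 K: K = (3.221, 0.829, 0.293), RR gives ψ = 0.201, H_out = 7.084 kJ/mol
  T = 312.9 K: K = (3.137, 0.804, 0.285), RR gives ψ = 0.179, H_out = 6.051 kJ/mol
Linear interpolation between T = 310.9 (H_out = 4.943) and T = 312.9 (H_out = 6.051) on hF = 5.94 gives T ≈ 312.7 K, at which ψ = 0.18.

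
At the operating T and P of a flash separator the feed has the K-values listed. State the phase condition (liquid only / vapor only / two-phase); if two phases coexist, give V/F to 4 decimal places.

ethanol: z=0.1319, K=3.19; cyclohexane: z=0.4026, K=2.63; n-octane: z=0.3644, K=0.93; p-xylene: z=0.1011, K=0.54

vapor only

ΣzᵢKᵢ = 1.8731; Σzᵢ/Kᵢ = 0.7735.
Since Σzᵢ/Kᵢ < 1 the mixture is above its dew point — single vapor phase.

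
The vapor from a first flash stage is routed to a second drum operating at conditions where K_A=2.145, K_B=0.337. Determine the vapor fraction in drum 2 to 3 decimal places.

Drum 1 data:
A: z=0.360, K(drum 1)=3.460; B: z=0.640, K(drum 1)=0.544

V/F (drum 2) = 0.415

Drum 1:
Material balance + equilibrium reduce to Σ zᵢ(Kᵢ−1)/(1+ψ₁(Kᵢ−1)) = 0.
Check two-phase: ΣzᵢKᵢ = 1.594 > 1 and Σzᵢ/Kᵢ = 1.281 > 1, so g(0) = 0.594 > 0 and g(1) = -0.281 < 0.
Newton–Raphson from ψ₁ = 0.54:
  ψ₁ = 0.540: g = -0.0068, g' = -0.636 → ψ₁ = 0.529
Converged at ψ₁ = 0.529.
Drum-1 compositions:
  A: x = 0.156, y = 0.541
  B: x = 0.844, y = 0.459
Drum-2 feed = drum-1 vapor: z₂ = (0.5411, 0.4589).
Drum 2:
Rachford–Rice: g(ψ₂) = Σ zᵢ(Kᵢ−1)/(1+ψ₂(Kᵢ−1)) = 0.
Check two-phase: ΣzᵢKᵢ = 1.315 > 1 and Σzᵢ/Kᵢ = 1.614 > 1, so g(0) = 0.315 > 0 and g(1) = -0.614 < 0.
Newton–Raphson from ψ₂ = 0.5:
  ψ₂ = 0.500: g = -0.0612, g' = -0.738 → ψ₂ = 0.417
  ψ₂ = 0.417: g = -0.0013, g' = -0.710 → ψ₂ = 0.415
Converged at ψ₂ = 0.415.
  A: x = 0.367, y = 0.787
  B: x = 0.633, y = 0.213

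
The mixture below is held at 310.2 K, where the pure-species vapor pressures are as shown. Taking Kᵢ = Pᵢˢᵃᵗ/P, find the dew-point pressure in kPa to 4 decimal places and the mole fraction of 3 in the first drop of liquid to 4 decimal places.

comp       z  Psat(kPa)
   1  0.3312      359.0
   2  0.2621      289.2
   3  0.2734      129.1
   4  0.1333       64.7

Pdew = 166.4760 kPa, x_3 = 0.3526

At the dew point ψ → 1, so Σzᵢ/Kᵢ = 1 with Kᵢ = Pᵢˢᵃᵗ/P ⇒ 1/P = Σzᵢ/Pᵢˢᵃᵗ.
1/P = 0.3312/359.0 + 0.2621/289.2 + 0.2734/129.1 + 0.1333/64.7 = 0.0060069 ⇒ P = 166.4760 kPa
xᵢ = zᵢP/Pᵢˢᵃᵗ ⇒ x_3 = 0.2734·166.4760/129.1 = 0.3526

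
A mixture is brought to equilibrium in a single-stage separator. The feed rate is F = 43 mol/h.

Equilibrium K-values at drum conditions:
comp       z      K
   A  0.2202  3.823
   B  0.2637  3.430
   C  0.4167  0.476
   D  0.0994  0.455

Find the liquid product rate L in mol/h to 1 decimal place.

L = 12.1 mol/h

Rachford–Rice: g(V/F) = Σ zᵢ(Kᵢ−1)/(1+V/F(Kᵢ−1)) = 0.
Check two-phase: ΣzᵢKᵢ = 1.9899 > 1 and Σzᵢ/Kᵢ = 1.2284 > 1, so g(0) = 0.9899 > 0 and g(1) = -0.2284 < 0.
Iterate (Newton) starting at V/F = 0.47:
  V/F = 0.4700: g = 0.20377, g' = -0.9182 → V/F = 0.6919
  V/F = 0.6919: g = 0.01995, g' = -0.7755 → V/F = 0.7176
  V/F = 0.7176: g = 0.00005, g' = -0.7720 → V/F = 0.7177
Converged at V/F = 0.7177.
Then V = V/F·F = 0.7177·43 = 30.9 mol/h and L = F − V = 12.1 mol/h.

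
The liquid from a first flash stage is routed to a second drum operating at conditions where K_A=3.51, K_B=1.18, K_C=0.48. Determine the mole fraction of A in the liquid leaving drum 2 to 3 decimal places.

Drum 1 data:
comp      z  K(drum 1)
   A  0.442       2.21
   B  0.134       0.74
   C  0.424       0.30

x_A (drum 2) = 0.141

Drum 1:
Newton iteration, ψ₁⁰ = 0.43:
  ψ₁ = 0.430: g = -0.1120, g' = -0.717 → ψ₁ = 0.274
  ψ₁ = 0.274: g = -0.0029, g' = -0.694 → ψ₁ = 0.270
Converged at ψ₁ = 0.270.
Drum-1 compositions:
  A: x = 0.333, y = 0.737
  B: x = 0.144, y = 0.107
  C: x = 0.523, y = 0.157
Drum-2 feed = drum-1 liquid: z₂ = (0.3333, 0.1441, 0.5226).
Drum 2:
Newton–Raphson from ψ₂ = 0.5:
  ψ₂ = 0.500: g = 0.0275, g' = -0.675 → ψ₂ = 0.541
Converged at ψ₂ = 0.541.
  A: x = 0.141, y = 0.496
  B: x = 0.131, y = 0.155
  C: x = 0.727, y = 0.349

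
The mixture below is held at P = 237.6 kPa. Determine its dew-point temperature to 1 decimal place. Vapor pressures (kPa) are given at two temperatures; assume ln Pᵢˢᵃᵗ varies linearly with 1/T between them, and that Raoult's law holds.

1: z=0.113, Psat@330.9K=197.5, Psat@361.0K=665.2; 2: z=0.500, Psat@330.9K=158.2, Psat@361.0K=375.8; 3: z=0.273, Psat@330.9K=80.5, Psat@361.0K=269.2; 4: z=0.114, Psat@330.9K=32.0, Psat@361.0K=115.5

Dew-point temperature: Σzᵢ·P/Pᵢˢᵃᵗ(T) = 1. Interpolate ln Pᵢˢᵃᵗ = aᵢ + bᵢ/T.
  T = 330.9 K: ΣzᵢP/Pᵢˢᵃᵗ = 2.5391
  T = 361.0 K: ΣzᵢP/Pᵢˢᵃᵗ = 0.8320
  T = 345.9 K: ΣzᵢP/Pᵢˢᵃᵗ = 1.4154
  T = 353.4 K: ΣzᵢP/Pᵢˢᵃᵗ = 1.0799
  T = 357.2 K: ΣzᵢP/Pᵢˢᵃᵗ = 0.9463
  T = 355.3 K: ΣzᵢP/Pᵢˢᵃᵗ = 1.0105
Interpolating between 355.3 K and 357.2 K gives T ≈ 355.6 K.

T = 355.6 K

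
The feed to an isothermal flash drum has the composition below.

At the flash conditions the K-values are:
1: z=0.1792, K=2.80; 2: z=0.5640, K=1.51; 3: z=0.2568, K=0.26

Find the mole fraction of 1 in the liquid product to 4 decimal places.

x_1 = 0.0827

Iterate (Newton) starting at β = 0.5:
  β = 0.5000: g = 0.09733, g' = -0.6083 → β = 0.6600
  β = 0.6600: g = -0.00882, g' = -0.7407 → β = 0.6481
  β = 0.6481: g = -0.00009, g' = -0.7258 → β = 0.6480
Converged at β = 0.6480.
Compositions from xᵢ = zᵢ/(1+β(Kᵢ−1)), yᵢ = Kᵢxᵢ:
  1: x = 0.0827, y = 0.2316
  2: x = 0.4239, y = 0.6401
  3: x = 0.4934, y = 0.1283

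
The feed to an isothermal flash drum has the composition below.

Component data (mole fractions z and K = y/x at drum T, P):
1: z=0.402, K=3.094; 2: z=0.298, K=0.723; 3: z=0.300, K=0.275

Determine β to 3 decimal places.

β = 0.469

Material balance + equilibrium reduce to Σ zᵢ(Kᵢ−1)/(1+β(Kᵢ−1)) = 0.
Check two-phase: ΣzᵢKᵢ = 1.542 > 1 and Σzᵢ/Kᵢ = 1.633 > 1, so g(0) = 0.542 > 0 and g(1) = -0.633 < 0.
Iterate (Newton) starting at β = 0.5:
  β = 0.500: g = -0.0258, g' = -0.839 → β = 0.469
Converged at β = 0.469.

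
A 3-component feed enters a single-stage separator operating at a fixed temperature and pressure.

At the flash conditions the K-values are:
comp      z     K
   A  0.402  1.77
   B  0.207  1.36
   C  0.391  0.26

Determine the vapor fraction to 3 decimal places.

ψ = 0.196

Let ψ = V/F and solve Σ zᵢ(Kᵢ−1)/(1+ψ(Kᵢ−1)) = 0.
Feasibility: ΣzᵢKᵢ = 1.095, Σzᵢ/Kᵢ = 1.883 — both > 1, two phases present.
Newton–Raphson from ψ = 0.5:
  ψ = 0.500: g = -0.1726, g' = -0.683 → ψ = 0.247
  ψ = 0.247: g = -0.0257, g' = -0.512 → ψ = 0.197
  ψ = 0.197: g = -0.0004, g' = -0.497 → ψ = 0.196
Converged at ψ = 0.196.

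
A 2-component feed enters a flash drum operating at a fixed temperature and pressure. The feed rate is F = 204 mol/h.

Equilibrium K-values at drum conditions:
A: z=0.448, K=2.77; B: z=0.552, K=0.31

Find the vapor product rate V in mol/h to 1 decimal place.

V = 68.8 mol/h

Let ψ = V/F and solve Σ zᵢ(Kᵢ−1)/(1+ψ(Kᵢ−1)) = 0.
g(0) = ΣzᵢKᵢ − 1 = 0.412 and g(1) = 1 − Σzᵢ/Kᵢ = -0.942, so a root lies in (0, 1).
Binary case is linear: z₁(K₁−1)(1+ψ(K₂−1)) + z₂(K₂−1)(1+ψ(K₁−1)) = 0
⇒ ψ = [z₁(K₁−1)+z₂(K₂−1)] / [−(K₁−1)(K₂−1)] = 0.4121/1.2213 = 0.337
Then V = ψ·F = 0.3374·204 = 68.8 mol/h and L = F − V = 135.2 mol/h.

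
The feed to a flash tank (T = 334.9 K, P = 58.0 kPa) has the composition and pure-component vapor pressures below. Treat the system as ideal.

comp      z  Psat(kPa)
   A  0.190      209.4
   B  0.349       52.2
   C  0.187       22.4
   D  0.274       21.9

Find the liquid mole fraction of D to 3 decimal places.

Raoult's law: Kᵢ = Pᵢˢᵃᵗ/P = Pᵢˢᵃᵗ/58.0.
  K_A = 209.4/58.0 = 3.61034, K_B = 52.2/58.0 = 0.90000, K_C = 22.4/58.0 = 0.38621, K_D = 21.9/58.0 = 0.37759
Material balance + equilibrium reduce to Σ zᵢ(Kᵢ−1)/(1+ψ(Kᵢ−1)) = 0.
Feasibility: ΣzᵢKᵢ = 1.176, Σzᵢ/Kᵢ = 1.650 — both > 1, two phases present.
Iterate (Newton) starting at ψ = 0.58:
  ψ = 0.580: g = -0.2849, g' = -0.639 → ψ = 0.134
  ψ = 0.134: g = 0.0210, g' = -0.924 → ψ = 0.157
Converged at ψ = 0.157.
Compositions from xᵢ = zᵢ/(1+ψ(Kᵢ−1)), yᵢ = Kᵢxᵢ:
  A: x = 0.135, y = 0.486
  B: x = 0.355, y = 0.319
  C: x = 0.207, y = 0.080
  D: x = 0.304, y = 0.115

x_D = 0.304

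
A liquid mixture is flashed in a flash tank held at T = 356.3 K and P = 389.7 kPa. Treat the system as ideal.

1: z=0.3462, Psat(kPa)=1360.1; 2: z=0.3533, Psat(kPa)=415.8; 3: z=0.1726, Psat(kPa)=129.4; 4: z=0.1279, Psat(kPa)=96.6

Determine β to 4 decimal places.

β = 0.6009

Raoult's law: Kᵢ = Pᵢˢᵃᵗ/P = Pᵢˢᵃᵗ/389.7.
  K_1 = 1360.1/389.7 = 3.490121, K_2 = 415.8/389.7 = 1.066975, K_3 = 129.4/389.7 = 0.332050, K_4 = 96.6/389.7 = 0.247883
Newton iteration, β⁰ = 0.5:
  β = 0.5000: g = 0.07961, g' = -0.7868 → β = 0.6012
  β = 0.6012: g = -0.00025, g' = -0.8018 → β = 0.6009
Converged at β = 0.6009.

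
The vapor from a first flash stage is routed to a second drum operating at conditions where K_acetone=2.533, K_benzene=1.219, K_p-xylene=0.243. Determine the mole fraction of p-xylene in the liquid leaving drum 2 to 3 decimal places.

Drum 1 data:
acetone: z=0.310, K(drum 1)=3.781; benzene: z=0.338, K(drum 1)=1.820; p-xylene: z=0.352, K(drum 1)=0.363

x_p-xylene (drum 2) = 0.480

Drum 1:
Rachford–Rice: g(ψ₁) = Σ zᵢ(Kᵢ−1)/(1+ψ₁(Kᵢ−1)) = 0.
g(0) = ΣzᵢKᵢ − 1 = 0.915 and g(1) = 1 − Σzᵢ/Kᵢ = -0.237, so a root lies in (0, 1).
Iterate (Newton) starting at ψ₁ = 0.5:
  ψ₁ = 0.500: g = 0.2282, g' = -0.841 → ψ₁ = 0.771
  ψ₁ = 0.771: g = 0.0032, g' = -0.880 → ψ₁ = 0.775
Converged at ψ₁ = 0.775.
Drum-1 compositions:
  acetone: x = 0.098, y = 0.372
  benzene: x = 0.207, y = 0.376
  p-xylene: x = 0.695, y = 0.252
Drum-2 feed = drum-1 vapor: z₂ = (0.3715, 0.3762, 0.2523).
Drum 2:
Let ψ₂ = V/F and solve Σ zᵢ(Kᵢ−1)/(1+ψ₂(Kᵢ−1)) = 0.
g(0) = ΣzᵢKᵢ − 1 = 0.461 and g(1) = 1 − Σzᵢ/Kᵢ = -0.494, so a root lies in (0, 1).
Newton iteration, ψ₂⁰ = 0.34:
  ψ₂ = 0.340: g = 0.1939, g' = -0.655 → ψ₂ = 0.636
  ψ₂ = 0.636: g = -0.0076, g' = -0.775 → ψ₂ = 0.626
Converged at ψ₂ = 0.626.
  acetone: x = 0.190, y = 0.480
  benzene: x = 0.331, y = 0.403
  p-xylene: x = 0.480, y = 0.117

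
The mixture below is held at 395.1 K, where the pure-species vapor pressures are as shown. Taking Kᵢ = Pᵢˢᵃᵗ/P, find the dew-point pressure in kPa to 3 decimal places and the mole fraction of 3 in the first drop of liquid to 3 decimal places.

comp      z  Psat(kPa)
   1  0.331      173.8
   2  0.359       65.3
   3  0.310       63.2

At the dew point ψ → 1, so Σzᵢ/Kᵢ = 1 with Kᵢ = Pᵢˢᵃᵗ/P ⇒ 1/P = Σzᵢ/Pᵢˢᵃᵗ.
1/P = 0.331/173.8 + 0.359/65.3 + 0.310/63.2 = 0.012307 ⇒ P = 81.253 kPa
xᵢ = zᵢP/Pᵢˢᵃᵗ ⇒ x_3 = 0.310·81.253/63.2 = 0.399

Pdew = 81.253 kPa, x_3 = 0.399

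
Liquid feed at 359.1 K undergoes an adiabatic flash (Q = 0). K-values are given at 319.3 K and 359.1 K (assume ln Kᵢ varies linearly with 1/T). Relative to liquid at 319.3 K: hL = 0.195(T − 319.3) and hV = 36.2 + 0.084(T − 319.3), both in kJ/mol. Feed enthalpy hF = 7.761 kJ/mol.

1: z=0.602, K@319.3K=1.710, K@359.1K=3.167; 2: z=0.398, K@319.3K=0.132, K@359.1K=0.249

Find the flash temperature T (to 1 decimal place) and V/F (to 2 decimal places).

Adiabatic flash: solve Rachford–Rice at each trial T, then check hF = ψ·hV(T) + (1−ψ)·hL(T).
  T = 319.3 K: K = (1.710, 0.132), RR gives ψ = 0.133, H_out = 4.814 kJ/mol
  T = 359.1 K: K = (3.167, 0.249), RR gives ψ = 0.618, H_out = 27.400 kJ/mol
  T = 339.2 K: K = (2.370, 0.185), RR gives ψ = 0.448, H_out = 19.101 kJ/mol
  T = 329.2 K: K = (2.021, 0.157), RR gives ψ = 0.324, H_out = 13.311 kJ/mol
  T = 324.2 K: K = (1.860, 0.144), RR gives ψ = 0.240, H_out = 9.527 kJ/mol
  T = 321.8 K: K = (1.785, 0.138), RR gives ψ = 0.192, H_out = 7.373 kJ/mol
Linear interpolation between T = 321.8 (H_out = 7.373) and T = 324.2 (H_out = 9.527) on hF = 7.761 gives T ≈ 322.2 K, at which ψ = 0.20.

T = 322.2 K, V/F = 0.20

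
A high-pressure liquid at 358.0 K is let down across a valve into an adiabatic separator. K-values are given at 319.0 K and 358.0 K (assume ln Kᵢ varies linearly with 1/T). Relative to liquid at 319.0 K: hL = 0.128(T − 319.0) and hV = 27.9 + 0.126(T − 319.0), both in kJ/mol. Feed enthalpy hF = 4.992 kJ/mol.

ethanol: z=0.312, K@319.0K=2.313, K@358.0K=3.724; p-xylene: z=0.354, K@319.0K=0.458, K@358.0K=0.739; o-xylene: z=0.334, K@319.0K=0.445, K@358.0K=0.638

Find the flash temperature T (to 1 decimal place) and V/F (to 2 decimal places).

T = 325.1 K, V/F = 0.15

Adiabatic flash: solve Rachford–Rice at each trial T, then check hF = ψ·hV(T) + (1−ψ)·hL(T).
  T = 319.0 K: K = (2.313, 0.458, 0.445), RR gives ψ = 0.045, H_out = 1.256 kJ/mol
  T = 358.0 K: K = (3.724, 0.739, 0.638), RR gives ψ = 0.746, H_out = 25.742 kJ/mol
  T = 338.5 K: K = (2.975, 0.590, 0.538), RR gives ψ = 0.368, H_out = 12.756 kJ/mol
  T = 328.8 K: K = (2.635, 0.522, 0.491), RR gives ψ = 0.212, H_out = 7.165 kJ/mol
  T = 323.9 K: K = (2.471, 0.489, 0.468), RR gives ψ = 0.131, H_out = 4.284 kJ/mol
  T = 326.4 K: K = (2.554, 0.506, 0.480), RR gives ψ = 0.173, H_out = 5.767 kJ/mol
  T = 325.1 K: K = (2.511, 0.497, 0.473), RR gives ψ = 0.151, H_out = 5.000 kJ/mol
Linear interpolation between T = 323.9 (H_out = 4.284) and T = 325.1 (H_out = 5.000) on hF = 4.992 gives T ≈ 325.1 K, at which ψ = 0.15.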